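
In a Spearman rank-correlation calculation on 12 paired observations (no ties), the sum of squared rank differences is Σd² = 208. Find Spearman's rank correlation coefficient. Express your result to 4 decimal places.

0.2727

ρ = 1 − 6Σd² / [n(n²−1)] = 1 − 6×208 / (12×143)
  = 1 − 1248/1716 = 1 − 0.72727 ≈ 0.2727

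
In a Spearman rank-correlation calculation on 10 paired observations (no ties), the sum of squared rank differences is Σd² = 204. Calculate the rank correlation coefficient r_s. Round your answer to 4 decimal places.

-0.2364

ρ = 1 − 6Σd² / [n(n²−1)] = 1 − 6×204 / (10×99)
  = 1 − 1224/990 = 1 − 1.23636 ≈ -0.2364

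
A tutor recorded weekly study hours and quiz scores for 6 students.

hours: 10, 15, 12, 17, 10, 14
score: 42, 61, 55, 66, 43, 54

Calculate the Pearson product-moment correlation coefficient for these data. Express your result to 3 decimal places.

n = 6, Σx = 78, Σy = 321, Σx² = 1054, Σy² = 17631, Σxy = 4303
nΣxy − ΣxΣy = 25818 − 25038 = 780
nΣx² − (Σx)² = 6324 − 6084 = 240; nΣy² − (Σy)² = 105786 − 103041 = 2745
r = 780 / √(240 × 2745) = 780 / 811.6650 ≈ 0.961

0.961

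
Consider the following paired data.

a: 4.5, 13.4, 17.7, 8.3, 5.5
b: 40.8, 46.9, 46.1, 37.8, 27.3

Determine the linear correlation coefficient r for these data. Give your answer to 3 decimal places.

0.718

n = 5, Σa = 49.4, Σb = 198.9, Σa² = 612.24, Σb² = 8163.59, Σab = 2091.92
nΣab − ΣaΣb = 10459.6 − 9825.66 = 633.94
nΣa² − (Σa)² = 3061.2 − 2440.36 = 620.84; nΣb² − (Σb)² = 40817.95 − 39561.21 = 1256.74
r = 633.94 / √(620.84 × 1256.74) = 633.94 / 883.3088 ≈ 0.718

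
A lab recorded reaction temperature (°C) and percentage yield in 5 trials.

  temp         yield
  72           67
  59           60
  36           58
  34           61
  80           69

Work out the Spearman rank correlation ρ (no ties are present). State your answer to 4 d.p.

0.7000

Rank temp: 4, 3, 2, 1, 5
Rank yield: 4, 2, 1, 3, 5
d = rank(temp) − rank(yield): 0, 1, 1, -2, 0; Σd² = 6
ρ = 1 − 6Σd² / [n(n²−1)] = 1 − 6×6 / (5×24) = 1 − 36/120 ≈ 0.7000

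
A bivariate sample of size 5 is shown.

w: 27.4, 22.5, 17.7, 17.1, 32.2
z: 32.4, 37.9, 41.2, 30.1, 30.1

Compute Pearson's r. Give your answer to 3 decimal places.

-0.472

n = 5, Σw = 116.9, Σz = 171.7, Σw² = 2899.55, Σz² = 5995.63, Σwz = 3953.68
nΣwz − ΣwΣz = 19768.4 − 20071.73 = -303.33
nΣw² − (Σw)² = 14497.75 − 13665.61 = 832.14; nΣz² − (Σz)² = 29978.15 − 29480.89 = 497.26
r = -303.33 / √(832.14 × 497.26) = -303.33 / 643.2651 ≈ -0.472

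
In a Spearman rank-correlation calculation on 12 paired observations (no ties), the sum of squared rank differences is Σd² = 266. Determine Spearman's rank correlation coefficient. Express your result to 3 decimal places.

0.070

ρ = 1 − 6Σd² / [n(n²−1)] = 1 − 6×266 / (12×143)
  = 1 − 1596/1716 = 1 − 0.9301 ≈ 0.070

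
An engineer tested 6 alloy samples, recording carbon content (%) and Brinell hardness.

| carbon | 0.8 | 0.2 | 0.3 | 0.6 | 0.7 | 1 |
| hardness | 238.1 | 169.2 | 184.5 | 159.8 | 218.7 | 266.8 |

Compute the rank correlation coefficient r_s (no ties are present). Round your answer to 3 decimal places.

0.829

Rank carbon: 5, 1, 2, 3, 4, 6
Rank hardness: 5, 2, 3, 1, 4, 6
d = rank(carbon) − rank(hardness): 0, -1, -1, 2, 0, 0; Σd² = 6
ρ = 1 − 6Σd² / [n(n²−1)] = 1 − 6×6 / (6×35) = 1 − 36/210 ≈ 0.829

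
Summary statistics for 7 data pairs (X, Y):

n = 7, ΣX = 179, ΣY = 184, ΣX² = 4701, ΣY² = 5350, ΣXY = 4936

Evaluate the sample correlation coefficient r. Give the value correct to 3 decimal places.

0.916

r = (nΣXY − ΣXΣY) / √[(nΣX² − (ΣX)²)(nΣY² − (ΣY)²)]
Numerator: 7×4936 − 179×184 = 1616
Denominator: √[(32907 − 32041)(37450 − 33856)] = √[866 × 3594] = 1764.2007
r = 1616 / 1764.2007 ≈ 0.916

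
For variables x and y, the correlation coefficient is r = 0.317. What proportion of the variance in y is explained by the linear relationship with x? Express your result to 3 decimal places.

r² = (0.317)² = 0.100

0.100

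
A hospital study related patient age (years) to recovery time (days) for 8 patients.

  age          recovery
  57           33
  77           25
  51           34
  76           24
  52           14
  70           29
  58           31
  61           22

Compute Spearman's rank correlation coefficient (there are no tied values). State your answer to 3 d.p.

-0.333

Rank age: 3, 8, 1, 7, 2, 6, 4, 5
Rank recovery: 7, 4, 8, 3, 1, 5, 6, 2
d = rank(age) − rank(recovery): -4, 4, -7, 4, 1, 1, -2, 3; Σd² = 112
ρ = 1 − 6Σd² / [n(n²−1)] = 1 − 6×112 / (8×63) = 1 − 672/504 ≈ -0.333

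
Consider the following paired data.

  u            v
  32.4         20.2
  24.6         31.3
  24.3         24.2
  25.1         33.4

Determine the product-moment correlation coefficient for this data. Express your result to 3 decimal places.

n = 4, Σu = 106.4, Σv = 109.1, Σu² = 2875.42, Σv² = 3088.93, Σuv = 2850.86
nΣuv − ΣuΣv = 11403.44 − 11608.24 = -204.8
nΣu² − (Σu)² = 11501.68 − 11320.96 = 180.72; nΣv² − (Σv)² = 12355.72 − 11902.81 = 452.91
r = -204.8 / √(180.72 × 452.91) = -204.8 / 286.0942 ≈ -0.716

-0.716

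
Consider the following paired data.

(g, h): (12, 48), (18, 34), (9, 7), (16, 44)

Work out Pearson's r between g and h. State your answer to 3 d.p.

0.565

n = 4, Σg = 55, Σh = 133, Σg² = 805, Σh² = 5445, Σgh = 1955
nΣgh − ΣgΣh = 7820 − 7315 = 505
nΣg² − (Σg)² = 3220 − 3025 = 195; nΣh² − (Σh)² = 21780 − 17689 = 4091
r = 505 / √(195 × 4091) = 505 / 893.1657 ≈ 0.565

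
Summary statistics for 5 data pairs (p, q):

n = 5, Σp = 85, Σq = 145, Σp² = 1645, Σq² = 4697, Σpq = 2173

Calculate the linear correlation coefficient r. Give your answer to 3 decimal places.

-0.931

r = (nΣpq − ΣpΣq) / √[(nΣp² − (Σp)²)(nΣq² − (Σq)²)]
Numerator: 5×2173 − 85×145 = -1460
Denominator: √[(8225 − 7225)(23485 − 21025)] = √[1000 × 2460] = 1568.4387
r = -1460 / 1568.4387 ≈ -0.931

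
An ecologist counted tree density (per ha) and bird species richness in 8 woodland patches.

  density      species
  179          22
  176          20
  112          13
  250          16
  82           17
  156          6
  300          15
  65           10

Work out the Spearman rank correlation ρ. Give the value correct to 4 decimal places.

0.3571

Rank density: 6, 5, 3, 7, 2, 4, 8, 1
Rank species: 8, 7, 3, 5, 6, 1, 4, 2
d = rank(density) − rank(species): -2, -2, 0, 2, -4, 3, 4, -1; Σd² = 54
ρ = 1 − 6Σd² / [n(n²−1)] = 1 − 6×54 / (8×63) = 1 − 324/504 ≈ 0.3571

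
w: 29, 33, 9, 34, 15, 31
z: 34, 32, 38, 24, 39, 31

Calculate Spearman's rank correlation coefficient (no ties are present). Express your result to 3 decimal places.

-0.886

Rank w: 3, 5, 1, 6, 2, 4
Rank z: 4, 3, 5, 1, 6, 2
d = rank(w) − rank(z): -1, 2, -4, 5, -4, 2; Σd² = 66
ρ = 1 − 6Σd² / [n(n²−1)] = 1 − 6×66 / (6×35) = 1 − 396/210 ≈ -0.886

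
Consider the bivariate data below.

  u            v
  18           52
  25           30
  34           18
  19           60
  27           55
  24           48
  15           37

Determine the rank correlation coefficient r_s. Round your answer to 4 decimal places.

-0.3214

Rank u: 2, 5, 7, 3, 6, 4, 1
Rank v: 5, 2, 1, 7, 6, 4, 3
d = rank(u) − rank(v): -3, 3, 6, -4, 0, 0, -2; Σd² = 74
ρ = 1 − 6Σd² / [n(n²−1)] = 1 − 6×74 / (7×48) = 1 − 444/336 ≈ -0.3214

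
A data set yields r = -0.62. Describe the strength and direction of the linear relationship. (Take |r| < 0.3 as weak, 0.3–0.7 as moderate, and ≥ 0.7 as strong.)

moderate negative

r = -0.62 < 0 so the relationship is negative.
|r| = 0.62, which falls in the moderate range.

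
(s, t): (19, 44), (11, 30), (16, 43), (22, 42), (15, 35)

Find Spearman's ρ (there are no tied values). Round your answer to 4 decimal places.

0.7000

Rank s: 4, 1, 3, 5, 2
Rank t: 5, 1, 4, 3, 2
d = rank(s) − rank(t): -1, 0, -1, 2, 0; Σd² = 6
ρ = 1 − 6Σd² / [n(n²−1)] = 1 − 6×6 / (5×24) = 1 − 36/120 ≈ 0.7000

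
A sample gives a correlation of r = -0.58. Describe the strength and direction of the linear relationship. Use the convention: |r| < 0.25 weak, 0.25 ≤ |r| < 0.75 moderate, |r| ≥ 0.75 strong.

moderate negative

r = -0.58 < 0 so the relationship is negative.
|r| = 0.58, which falls in the moderate range.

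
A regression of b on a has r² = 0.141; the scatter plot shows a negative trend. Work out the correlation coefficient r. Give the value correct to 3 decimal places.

|r| = √0.141 = 0.375
The association is negative, so r = −0.375.

-0.375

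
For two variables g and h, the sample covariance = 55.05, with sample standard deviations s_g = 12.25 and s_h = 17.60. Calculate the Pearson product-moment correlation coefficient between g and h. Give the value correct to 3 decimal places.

0.255

r = Cov(g,h) / (s_g · s_h) = 55.05 / (12.25 × 17.60)
  = 55.05 / 215.6000 ≈ 0.255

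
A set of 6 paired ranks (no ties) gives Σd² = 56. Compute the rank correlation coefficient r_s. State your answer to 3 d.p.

ρ = 1 − 6Σd² / [n(n²−1)] = 1 − 6×56 / (6×35)
  = 1 − 336/210 = 1 − 1.6000 ≈ -0.600

-0.600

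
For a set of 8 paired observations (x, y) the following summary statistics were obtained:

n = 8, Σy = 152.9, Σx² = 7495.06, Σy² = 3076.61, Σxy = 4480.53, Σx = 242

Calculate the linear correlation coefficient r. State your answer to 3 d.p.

r = (nΣxy − ΣxΣy) / √[(nΣx² − (Σx)²)(nΣy² − (Σy)²)]
Numerator: 8×4480.53 − 242×152.9 = -1157.56
Denominator: √[(59960.48 − 58564)(24612.88 − 23378.41)] = √[1396.48 × 1234.47] = 1312.9785
r = -1157.56 / 1312.9785 ≈ -0.882

-0.882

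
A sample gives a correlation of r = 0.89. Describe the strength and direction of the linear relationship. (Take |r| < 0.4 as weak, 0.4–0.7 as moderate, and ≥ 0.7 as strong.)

strong positive

r = 0.89 > 0 so the relationship is positive.
|r| = 0.89, which falls in the strong range.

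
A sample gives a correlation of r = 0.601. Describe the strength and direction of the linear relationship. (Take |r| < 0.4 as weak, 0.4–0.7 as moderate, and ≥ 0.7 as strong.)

moderate positive

r = 0.601 > 0 so the relationship is positive.
|r| = 0.601, which falls in the moderate range.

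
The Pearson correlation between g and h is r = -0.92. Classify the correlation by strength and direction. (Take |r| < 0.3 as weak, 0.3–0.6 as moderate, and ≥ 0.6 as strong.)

r = -0.92 < 0 so the relationship is negative.
|r| = 0.92, which falls in the strong range.

strong negative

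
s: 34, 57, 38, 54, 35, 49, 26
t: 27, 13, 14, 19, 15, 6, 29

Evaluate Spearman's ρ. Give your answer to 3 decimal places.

Rank s: 2, 7, 4, 6, 3, 5, 1
Rank t: 6, 2, 3, 5, 4, 1, 7
d = rank(s) − rank(t): -4, 5, 1, 1, -1, 4, -6; Σd² = 96
ρ = 1 − 6Σd² / [n(n²−1)] = 1 − 6×96 / (7×48) = 1 − 576/336 ≈ -0.714

-0.714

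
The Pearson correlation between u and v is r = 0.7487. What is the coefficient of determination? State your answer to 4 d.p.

r² = (0.7487)² = 0.5606

0.5606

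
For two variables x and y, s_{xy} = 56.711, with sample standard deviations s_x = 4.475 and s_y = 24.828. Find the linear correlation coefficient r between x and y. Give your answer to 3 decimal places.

0.510

r = Cov(x,y) / (s_x · s_y) = 56.711 / (4.475 × 24.828)
  = 56.711 / 111.1053 ≈ 0.510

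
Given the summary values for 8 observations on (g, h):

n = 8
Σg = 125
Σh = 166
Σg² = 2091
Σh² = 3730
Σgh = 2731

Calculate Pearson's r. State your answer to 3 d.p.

r = (nΣgh − ΣgΣh) / √[(nΣg² − (Σg)²)(nΣh² − (Σh)²)]
Numerator: 8×2731 − 125×166 = 1098
Denominator: √[(16728 − 15625)(29840 − 27556)] = √[1103 × 2284] = 1587.2152
r = 1098 / 1587.2152 ≈ 0.692

0.692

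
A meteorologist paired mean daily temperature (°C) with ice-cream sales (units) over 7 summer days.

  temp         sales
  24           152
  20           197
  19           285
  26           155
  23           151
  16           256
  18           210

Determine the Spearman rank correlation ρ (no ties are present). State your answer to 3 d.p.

-0.750

Rank temp: 6, 4, 3, 7, 5, 1, 2
Rank sales: 2, 4, 7, 3, 1, 6, 5
d = rank(temp) − rank(sales): 4, 0, -4, 4, 4, -5, -3; Σd² = 98
ρ = 1 − 6Σd² / [n(n²−1)] = 1 − 6×98 / (7×48) = 1 − 588/336 ≈ -0.750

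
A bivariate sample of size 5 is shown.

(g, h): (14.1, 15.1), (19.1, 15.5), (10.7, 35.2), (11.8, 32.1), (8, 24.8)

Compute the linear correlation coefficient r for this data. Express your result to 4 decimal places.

n = 5, Σg = 63.7, Σh = 122.7, Σg² = 881.35, Σh² = 3352.75, Σgh = 1462.78
nΣgh − ΣgΣh = 7313.9 − 7815.99 = -502.09
nΣg² − (Σg)² = 4406.75 − 4057.69 = 349.06; nΣh² − (Σh)² = 16763.75 − 15055.29 = 1708.46
r = -502.09 / √(349.06 × 1708.46) = -502.09 / 772.2403 ≈ -0.6502

-0.6502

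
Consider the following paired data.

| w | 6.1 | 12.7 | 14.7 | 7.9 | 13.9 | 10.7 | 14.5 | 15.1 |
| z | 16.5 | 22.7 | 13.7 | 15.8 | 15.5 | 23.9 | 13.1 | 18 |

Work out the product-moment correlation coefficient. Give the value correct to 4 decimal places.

n = 8, Σw = 95.6, Σz = 139.2, Σw² = 1222.96, Σz² = 2531.94, Σwz = 1648.08
nΣwz − ΣwΣz = 13184.64 − 13307.52 = -122.88
nΣw² − (Σw)² = 9783.68 − 9139.36 = 644.32; nΣz² − (Σz)² = 20255.52 − 19376.64 = 878.88
r = -122.88 / √(644.32 × 878.88) = -122.88 / 752.5158 ≈ -0.1633

-0.1633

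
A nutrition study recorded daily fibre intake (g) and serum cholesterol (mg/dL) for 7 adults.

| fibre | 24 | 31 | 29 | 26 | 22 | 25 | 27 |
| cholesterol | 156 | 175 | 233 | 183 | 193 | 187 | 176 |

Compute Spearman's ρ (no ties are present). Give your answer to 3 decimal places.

Rank fibre: 2, 7, 6, 4, 1, 3, 5
Rank cholesterol: 1, 2, 7, 4, 6, 5, 3
d = rank(fibre) − rank(cholesterol): 1, 5, -1, 0, -5, -2, 2; Σd² = 60
ρ = 1 − 6Σd² / [n(n²−1)] = 1 − 6×60 / (7×48) = 1 − 360/336 ≈ -0.071

-0.071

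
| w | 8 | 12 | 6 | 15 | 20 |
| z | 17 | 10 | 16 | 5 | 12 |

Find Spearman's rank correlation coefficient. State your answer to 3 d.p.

-0.600

Rank w: 2, 3, 1, 4, 5
Rank z: 5, 2, 4, 1, 3
d = rank(w) − rank(z): -3, 1, -3, 3, 2; Σd² = 32
ρ = 1 − 6Σd² / [n(n²−1)] = 1 − 6×32 / (5×24) = 1 − 192/120 ≈ -0.600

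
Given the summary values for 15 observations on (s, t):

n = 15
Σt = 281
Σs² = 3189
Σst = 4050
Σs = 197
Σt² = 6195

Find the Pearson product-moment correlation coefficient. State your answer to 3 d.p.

r = (nΣst − ΣsΣt) / √[(nΣs² − (Σs)²)(nΣt² − (Σt)²)]
Numerator: 15×4050 − 197×281 = 5393
Denominator: √[(47835 − 38809)(92925 − 78961)] = √[9026 × 13964] = 11226.7121
r = 5393 / 11226.7121 ≈ 0.480

0.480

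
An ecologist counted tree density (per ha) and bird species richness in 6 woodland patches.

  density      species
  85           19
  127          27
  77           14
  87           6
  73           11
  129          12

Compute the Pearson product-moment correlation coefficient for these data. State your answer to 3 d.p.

n = 6, Σx = 578, Σy = 89, Σx² = 58822, Σy² = 1587, Σxy = 8995
nΣxy − ΣxΣy = 53970 − 51442 = 2528
nΣx² − (Σx)² = 352932 − 334084 = 18848; nΣy² − (Σy)² = 9522 − 7921 = 1601
r = 2528 / √(18848 × 1601) = 2528 / 5493.2366 ≈ 0.460

0.460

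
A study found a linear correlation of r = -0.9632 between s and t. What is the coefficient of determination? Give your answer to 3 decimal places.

0.928

r² = (-0.9632)² = 0.928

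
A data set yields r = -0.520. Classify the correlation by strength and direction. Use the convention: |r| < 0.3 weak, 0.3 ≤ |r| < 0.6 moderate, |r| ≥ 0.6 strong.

r = -0.520 < 0 so the relationship is negative.
|r| = 0.520, which falls in the moderate range.

moderate negative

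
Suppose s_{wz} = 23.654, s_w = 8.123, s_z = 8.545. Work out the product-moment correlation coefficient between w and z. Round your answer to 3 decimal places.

0.341

r = Cov(w,z) / (s_w · s_z) = 23.654 / (8.123 × 8.545)
  = 23.654 / 69.4110 ≈ 0.341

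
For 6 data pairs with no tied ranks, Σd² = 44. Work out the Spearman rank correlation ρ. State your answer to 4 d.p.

ρ = 1 − 6Σd² / [n(n²−1)] = 1 − 6×44 / (6×35)
  = 1 − 264/210 = 1 − 1.25714 ≈ -0.2571

-0.2571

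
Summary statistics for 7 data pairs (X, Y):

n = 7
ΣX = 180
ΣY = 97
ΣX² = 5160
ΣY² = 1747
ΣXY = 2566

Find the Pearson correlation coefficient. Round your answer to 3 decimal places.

0.155

r = (nΣXY − ΣXΣY) / √[(nΣX² − (ΣX)²)(nΣY² − (ΣY)²)]
Numerator: 7×2566 − 180×97 = 502
Denominator: √[(36120 − 32400)(12229 − 9409)] = √[3720 × 2820] = 3238.8887
r = 502 / 3238.8887 ≈ 0.155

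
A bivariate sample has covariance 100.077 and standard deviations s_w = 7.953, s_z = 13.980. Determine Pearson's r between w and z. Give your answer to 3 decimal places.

0.900

r = Cov(w,z) / (s_w · s_z) = 100.077 / (7.953 × 13.980)
  = 100.077 / 111.1829 ≈ 0.900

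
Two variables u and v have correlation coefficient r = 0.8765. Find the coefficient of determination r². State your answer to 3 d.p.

r² = (0.8765)² = 0.768

0.768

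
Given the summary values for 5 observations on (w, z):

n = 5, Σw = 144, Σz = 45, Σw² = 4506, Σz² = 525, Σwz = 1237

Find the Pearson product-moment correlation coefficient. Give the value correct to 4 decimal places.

r = (nΣwz − ΣwΣz) / √[(nΣw² − (Σw)²)(nΣz² − (Σz)²)]
Numerator: 5×1237 − 144×45 = -295
Denominator: √[(22530 − 20736)(2625 − 2025)] = √[1794 × 600] = 1037.4970
r = -295 / 1037.4970 ≈ -0.2843

-0.2843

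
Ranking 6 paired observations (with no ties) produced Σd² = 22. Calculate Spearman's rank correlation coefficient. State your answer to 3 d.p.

0.371

ρ = 1 − 6Σd² / [n(n²−1)] = 1 − 6×22 / (6×35)
  = 1 − 132/210 = 1 − 0.6286 ≈ 0.371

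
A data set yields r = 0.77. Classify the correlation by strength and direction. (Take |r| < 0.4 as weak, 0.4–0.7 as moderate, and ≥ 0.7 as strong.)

r = 0.77 > 0 so the relationship is positive.
|r| = 0.77, which falls in the strong range.

strong positive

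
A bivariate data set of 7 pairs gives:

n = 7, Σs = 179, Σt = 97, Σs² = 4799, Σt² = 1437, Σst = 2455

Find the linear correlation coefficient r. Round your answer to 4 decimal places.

r = (nΣst − ΣsΣt) / √[(nΣs² − (Σs)²)(nΣt² − (Σt)²)]
Numerator: 7×2455 − 179×97 = -178
Denominator: √[(33593 − 32041)(10059 − 9409)] = √[1552 × 650] = 1004.3904
r = -178 / 1004.3904 ≈ -0.1772

-0.1772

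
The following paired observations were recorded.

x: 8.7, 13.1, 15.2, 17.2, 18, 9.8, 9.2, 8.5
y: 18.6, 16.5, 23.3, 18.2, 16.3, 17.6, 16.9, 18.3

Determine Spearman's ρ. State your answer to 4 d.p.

Rank x: 2, 5, 6, 7, 8, 4, 3, 1
Rank y: 7, 2, 8, 5, 1, 4, 3, 6
d = rank(x) − rank(y): -5, 3, -2, 2, 7, 0, 0, -5; Σd² = 116
ρ = 1 − 6Σd² / [n(n²−1)] = 1 − 6×116 / (8×63) = 1 − 696/504 ≈ -0.3810

-0.3810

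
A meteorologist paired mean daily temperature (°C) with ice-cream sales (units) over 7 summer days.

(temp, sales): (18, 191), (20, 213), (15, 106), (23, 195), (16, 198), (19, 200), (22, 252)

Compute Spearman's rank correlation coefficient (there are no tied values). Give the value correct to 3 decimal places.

Rank temp: 3, 5, 1, 7, 2, 4, 6
Rank sales: 2, 6, 1, 3, 4, 5, 7
d = rank(temp) − rank(sales): 1, -1, 0, 4, -2, -1, -1; Σd² = 24
ρ = 1 − 6Σd² / [n(n²−1)] = 1 − 6×24 / (7×48) = 1 − 144/336 ≈ 0.571

0.571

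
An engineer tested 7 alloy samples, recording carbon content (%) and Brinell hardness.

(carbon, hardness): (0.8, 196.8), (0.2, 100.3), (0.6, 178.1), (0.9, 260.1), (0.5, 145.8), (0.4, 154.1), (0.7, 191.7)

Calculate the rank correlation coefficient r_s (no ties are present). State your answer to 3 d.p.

Rank carbon: 6, 1, 4, 7, 3, 2, 5
Rank hardness: 6, 1, 4, 7, 2, 3, 5
d = rank(carbon) − rank(hardness): 0, 0, 0, 0, 1, -1, 0; Σd² = 2
ρ = 1 − 6Σd² / [n(n²−1)] = 1 − 6×2 / (7×48) = 1 − 12/336 ≈ 0.964

0.964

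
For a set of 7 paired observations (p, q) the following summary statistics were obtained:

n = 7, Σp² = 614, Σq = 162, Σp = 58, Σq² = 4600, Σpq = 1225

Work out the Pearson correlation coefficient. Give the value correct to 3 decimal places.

-0.348

r = (nΣpq − ΣpΣq) / √[(nΣp² − (Σp)²)(nΣq² − (Σq)²)]
Numerator: 7×1225 − 58×162 = -821
Denominator: √[(4298 − 3364)(32200 − 26244)] = √[934 × 5956] = 2358.5809
r = -821 / 2358.5809 ≈ -0.348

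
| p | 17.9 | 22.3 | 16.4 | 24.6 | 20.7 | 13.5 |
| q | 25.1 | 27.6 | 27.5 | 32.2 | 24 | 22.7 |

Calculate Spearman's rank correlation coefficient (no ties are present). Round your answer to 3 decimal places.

0.771

Rank p: 3, 5, 2, 6, 4, 1
Rank q: 3, 5, 4, 6, 2, 1
d = rank(p) − rank(q): 0, 0, -2, 0, 2, 0; Σd² = 8
ρ = 1 − 6Σd² / [n(n²−1)] = 1 − 6×8 / (6×35) = 1 − 48/210 ≈ 0.771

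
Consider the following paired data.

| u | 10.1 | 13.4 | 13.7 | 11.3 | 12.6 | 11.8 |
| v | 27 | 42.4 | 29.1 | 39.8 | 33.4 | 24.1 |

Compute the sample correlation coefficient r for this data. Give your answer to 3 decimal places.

0.314

n = 6, Σu = 72.9, Σv = 195.8, Σu² = 894.95, Σv² = 6653.98, Σuv = 2394.49
nΣuv − ΣuΣv = 14366.94 − 14273.82 = 93.12
nΣu² − (Σu)² = 5369.7 − 5314.41 = 55.29; nΣv² − (Σv)² = 39923.88 − 38337.64 = 1586.24
r = 93.12 / √(55.29 × 1586.24) = 93.12 / 296.1473 ≈ 0.314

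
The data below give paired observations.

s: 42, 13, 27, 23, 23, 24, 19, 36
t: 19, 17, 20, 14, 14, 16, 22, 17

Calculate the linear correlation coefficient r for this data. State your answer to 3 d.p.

0.112

n = 8, Σs = 207, Σt = 139, Σs² = 5953, Σt² = 2471, Σst = 3617
nΣst − ΣsΣt = 28936 − 28773 = 163
nΣs² − (Σs)² = 47624 − 42849 = 4775; nΣt² − (Σt)² = 19768 − 19321 = 447
r = 163 / √(4775 × 447) = 163 / 1460.9671 ≈ 0.112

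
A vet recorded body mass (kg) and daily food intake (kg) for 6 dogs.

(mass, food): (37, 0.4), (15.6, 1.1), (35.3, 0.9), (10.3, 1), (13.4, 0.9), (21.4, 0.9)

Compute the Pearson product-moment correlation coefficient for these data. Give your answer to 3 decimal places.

n = 6, Σx = 133, Σy = 5.2, Σx² = 3602.06, Σy² = 4.8, Σxy = 105.35
nΣxy − ΣxΣy = 632.1 − 691.6 = -59.5
nΣx² − (Σx)² = 21612.36 − 17689 = 3923.36; nΣy² − (Σy)² = 28.8 − 27.04 = 1.76
r = -59.5 / √(3923.36 × 1.76) = -59.5 / 83.0970 ≈ -0.716

-0.716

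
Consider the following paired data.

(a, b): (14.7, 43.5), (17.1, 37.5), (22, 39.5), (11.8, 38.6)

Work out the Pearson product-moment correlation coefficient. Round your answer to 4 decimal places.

n = 4, Σa = 65.6, Σb = 159.1, Σa² = 1131.74, Σb² = 6348.71, Σab = 2605.18
nΣab − ΣaΣb = 10420.72 − 10436.96 = -16.24
nΣa² − (Σa)² = 4526.96 − 4303.36 = 223.6; nΣb² − (Σb)² = 25394.84 − 25312.81 = 82.03
r = -16.24 / √(223.6 × 82.03) = -16.24 / 135.4323 ≈ -0.1199

-0.1199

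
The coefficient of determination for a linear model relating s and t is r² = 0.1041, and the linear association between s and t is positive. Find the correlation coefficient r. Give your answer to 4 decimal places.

0.3226

|r| = √0.1041 = 0.3226
The association is positive, so r = 0.3226.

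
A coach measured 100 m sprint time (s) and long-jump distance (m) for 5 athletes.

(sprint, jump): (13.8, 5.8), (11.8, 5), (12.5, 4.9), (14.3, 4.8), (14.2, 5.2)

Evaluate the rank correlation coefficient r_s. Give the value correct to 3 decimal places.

-0.200

Rank sprint: 3, 1, 2, 5, 4
Rank jump: 5, 3, 2, 1, 4
d = rank(sprint) − rank(jump): -2, -2, 0, 4, 0; Σd² = 24
ρ = 1 − 6Σd² / [n(n²−1)] = 1 − 6×24 / (5×24) = 1 − 144/120 ≈ -0.200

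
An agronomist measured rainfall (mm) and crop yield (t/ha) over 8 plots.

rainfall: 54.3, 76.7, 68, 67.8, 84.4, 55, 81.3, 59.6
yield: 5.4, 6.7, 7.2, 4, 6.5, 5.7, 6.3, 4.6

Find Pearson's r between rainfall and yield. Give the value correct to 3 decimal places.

0.485

n = 8, Σx = 547.1, Σy = 46.4, Σx² = 38362.43, Σy² = 277.48, Σxy = 3216.36
nΣxy − ΣxΣy = 25730.88 − 25385.44 = 345.44
nΣx² − (Σx)² = 306899.44 − 299318.41 = 7581.03; nΣy² − (Σy)² = 2219.84 − 2152.96 = 66.88
r = 345.44 / √(7581.03 × 66.88) = 345.44 / 712.0529 ≈ 0.485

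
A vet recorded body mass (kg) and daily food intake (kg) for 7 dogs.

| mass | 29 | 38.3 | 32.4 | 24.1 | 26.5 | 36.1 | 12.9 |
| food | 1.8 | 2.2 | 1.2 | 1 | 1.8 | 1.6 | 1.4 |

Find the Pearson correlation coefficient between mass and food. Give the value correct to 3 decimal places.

n = 7, Σx = 199.3, Σy = 11, Σx² = 6110.33, Σy² = 18.28, Σxy = 322.96
nΣxy − ΣxΣy = 2260.72 − 2192.3 = 68.42
nΣx² − (Σx)² = 42772.31 − 39720.49 = 3051.82; nΣy² − (Σy)² = 127.96 − 121 = 6.96
r = 68.42 / √(3051.82 × 6.96) = 68.42 / 145.7418 ≈ 0.469

0.469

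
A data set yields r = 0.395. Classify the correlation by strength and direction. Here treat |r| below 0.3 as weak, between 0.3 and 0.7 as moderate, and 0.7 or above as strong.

r = 0.395 > 0 so the relationship is positive.
|r| = 0.395, which falls in the moderate range.

moderate positive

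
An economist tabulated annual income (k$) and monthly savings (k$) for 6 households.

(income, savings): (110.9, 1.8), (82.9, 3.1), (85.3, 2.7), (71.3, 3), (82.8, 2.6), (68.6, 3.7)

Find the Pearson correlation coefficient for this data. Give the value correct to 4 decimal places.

n = 6, Σx = 501.8, Σy = 16.9, Σx² = 43092.8, Σy² = 49.59, Σxy = 1369.92
nΣxy − ΣxΣy = 8219.52 − 8480.42 = -260.9
nΣx² − (Σx)² = 258556.8 − 251803.24 = 6753.56; nΣy² − (Σy)² = 297.54 − 285.61 = 11.93
r = -260.9 / √(6753.56 × 11.93) = -260.9 / 283.8485 ≈ -0.9192

-0.9192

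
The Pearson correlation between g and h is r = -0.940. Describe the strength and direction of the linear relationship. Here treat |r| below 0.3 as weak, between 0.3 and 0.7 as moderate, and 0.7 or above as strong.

r = -0.940 < 0 so the relationship is negative.
|r| = 0.940, which falls in the strong range.

strong negative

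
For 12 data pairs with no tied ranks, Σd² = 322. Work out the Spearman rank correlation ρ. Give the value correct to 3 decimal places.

ρ = 1 − 6Σd² / [n(n²−1)] = 1 − 6×322 / (12×143)
  = 1 − 1932/1716 = 1 − 1.1259 ≈ -0.126

-0.126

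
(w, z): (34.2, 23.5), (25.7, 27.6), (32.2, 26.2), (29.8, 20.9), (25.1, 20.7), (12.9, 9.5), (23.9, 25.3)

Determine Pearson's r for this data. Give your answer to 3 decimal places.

n = 7, Σw = 183.8, Σz = 153.7, Σw² = 5122.64, Σz² = 3596.09, Σwz = 4226.27
nΣwz − ΣwΣz = 29583.89 − 28250.06 = 1333.83
nΣw² − (Σw)² = 35858.48 − 33782.44 = 2076.04; nΣz² − (Σz)² = 25172.63 − 23623.69 = 1548.94
r = 1333.83 / √(2076.04 × 1548.94) = 1333.83 / 1793.2265 ≈ 0.744

0.744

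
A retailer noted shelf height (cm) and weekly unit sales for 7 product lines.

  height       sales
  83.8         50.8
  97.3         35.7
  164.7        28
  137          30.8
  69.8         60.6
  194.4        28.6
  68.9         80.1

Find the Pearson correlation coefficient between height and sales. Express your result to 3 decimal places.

-0.816

n = 7, Σx = 815.9, Σy = 314.6, Σx² = 109795.43, Σy² = 16494.1, Σxy = 31870.46
nΣxy − ΣxΣy = 223093.22 − 256682.14 = -33588.92
nΣx² − (Σx)² = 768568.01 − 665692.81 = 102875.2; nΣy² − (Σy)² = 115458.7 − 98973.16 = 16485.54
r = -33588.92 / √(102875.2 × 16485.54) = -33588.92 / 41181.9527 ≈ -0.816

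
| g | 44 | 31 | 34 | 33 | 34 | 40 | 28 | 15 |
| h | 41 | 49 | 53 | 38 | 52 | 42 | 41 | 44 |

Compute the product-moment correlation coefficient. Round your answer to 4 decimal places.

n = 8, Σg = 259, Σh = 360, Σg² = 8907, Σh² = 16420, Σgh = 11635
nΣgh − ΣgΣh = 93080 − 93240 = -160
nΣg² − (Σg)² = 71256 − 67081 = 4175; nΣh² − (Σh)² = 131360 − 129600 = 1760
r = -160 / √(4175 × 1760) = -160 / 2710.7195 ≈ -0.0590

-0.0590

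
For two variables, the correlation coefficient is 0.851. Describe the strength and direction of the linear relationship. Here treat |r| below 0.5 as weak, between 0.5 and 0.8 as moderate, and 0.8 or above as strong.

r = 0.851 > 0 so the relationship is positive.
|r| = 0.851, which falls in the strong range.

strong positive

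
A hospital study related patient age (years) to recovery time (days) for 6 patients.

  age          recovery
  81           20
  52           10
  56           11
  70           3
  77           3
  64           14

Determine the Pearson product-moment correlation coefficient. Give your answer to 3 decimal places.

n = 6, Σx = 400, Σy = 61, Σx² = 27326, Σy² = 835, Σxy = 4093
nΣxy − ΣxΣy = 24558 − 24400 = 158
nΣx² − (Σx)² = 163956 − 160000 = 3956; nΣy² − (Σy)² = 5010 − 3721 = 1289
r = 158 / √(3956 × 1289) = 158 / 2258.1594 ≈ 0.070

0.070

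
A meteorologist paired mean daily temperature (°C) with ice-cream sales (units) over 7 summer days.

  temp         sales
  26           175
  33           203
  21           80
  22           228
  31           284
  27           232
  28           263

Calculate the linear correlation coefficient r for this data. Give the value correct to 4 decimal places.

n = 7, Σx = 188, Σy = 1465, Σx² = 5164, Σy² = 333867, Σxy = 40377
nΣxy − ΣxΣy = 282639 − 275420 = 7219
nΣx² − (Σx)² = 36148 − 35344 = 804; nΣy² − (Σy)² = 2337069 − 2146225 = 190844
r = 7219 / √(804 × 190844) = 7219 / 12387.0326 ≈ 0.5828

0.5828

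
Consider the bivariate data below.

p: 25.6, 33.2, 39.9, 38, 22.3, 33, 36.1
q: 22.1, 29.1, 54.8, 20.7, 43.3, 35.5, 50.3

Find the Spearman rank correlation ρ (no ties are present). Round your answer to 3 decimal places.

0.214

Rank p: 2, 4, 7, 6, 1, 3, 5
Rank q: 2, 3, 7, 1, 5, 4, 6
d = rank(p) − rank(q): 0, 1, 0, 5, -4, -1, -1; Σd² = 44
ρ = 1 − 6Σd² / [n(n²−1)] = 1 − 6×44 / (7×48) = 1 − 264/336 ≈ 0.214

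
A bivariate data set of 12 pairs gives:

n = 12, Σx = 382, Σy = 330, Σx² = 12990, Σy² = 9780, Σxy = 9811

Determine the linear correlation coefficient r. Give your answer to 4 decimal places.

r = (nΣxy − ΣxΣy) / √[(nΣx² − (Σx)²)(nΣy² − (Σy)²)]
Numerator: 12×9811 − 382×330 = -8328
Denominator: √[(155880 − 145924)(117360 − 108900)] = √[9956 × 8460] = 9177.5683
r = -8328 / 9177.5683 ≈ -0.9074

-0.9074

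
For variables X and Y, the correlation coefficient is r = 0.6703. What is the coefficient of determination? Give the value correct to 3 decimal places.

0.449

r² = (0.6703)² = 0.449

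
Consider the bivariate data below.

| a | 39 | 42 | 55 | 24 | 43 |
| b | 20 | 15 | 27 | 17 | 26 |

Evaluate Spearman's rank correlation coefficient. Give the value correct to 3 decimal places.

0.700

Rank a: 2, 3, 5, 1, 4
Rank b: 3, 1, 5, 2, 4
d = rank(a) − rank(b): -1, 2, 0, -1, 0; Σd² = 6
ρ = 1 − 6Σd² / [n(n²−1)] = 1 − 6×6 / (5×24) = 1 − 36/120 ≈ 0.700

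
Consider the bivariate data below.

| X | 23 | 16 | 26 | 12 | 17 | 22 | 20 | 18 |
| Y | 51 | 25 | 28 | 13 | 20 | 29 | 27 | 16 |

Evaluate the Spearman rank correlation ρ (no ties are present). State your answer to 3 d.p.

Rank X: 7, 2, 8, 1, 3, 6, 5, 4
Rank Y: 8, 4, 6, 1, 3, 7, 5, 2
d = rank(X) − rank(Y): -1, -2, 2, 0, 0, -1, 0, 2; Σd² = 14
ρ = 1 − 6Σd² / [n(n²−1)] = 1 − 6×14 / (8×63) = 1 − 84/504 ≈ 0.833

0.833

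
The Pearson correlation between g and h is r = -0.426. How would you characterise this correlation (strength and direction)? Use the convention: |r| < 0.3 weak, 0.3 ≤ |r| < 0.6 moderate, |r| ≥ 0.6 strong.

moderate negative

r = -0.426 < 0 so the relationship is negative.
|r| = 0.426, which falls in the moderate range.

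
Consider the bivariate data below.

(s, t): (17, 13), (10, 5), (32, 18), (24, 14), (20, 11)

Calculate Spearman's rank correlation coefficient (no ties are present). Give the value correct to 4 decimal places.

Rank s: 2, 1, 5, 4, 3
Rank t: 3, 1, 5, 4, 2
d = rank(s) − rank(t): -1, 0, 0, 0, 1; Σd² = 2
ρ = 1 − 6Σd² / [n(n²−1)] = 1 − 6×2 / (5×24) = 1 − 12/120 ≈ 0.9000

0.9000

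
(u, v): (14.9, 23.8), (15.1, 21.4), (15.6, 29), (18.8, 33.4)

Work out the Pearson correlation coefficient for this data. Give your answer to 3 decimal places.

0.875

n = 4, Σu = 64.4, Σv = 107.6, Σu² = 1046.82, Σv² = 2980.96, Σuv = 1758.08
nΣuv − ΣuΣv = 7032.32 − 6929.44 = 102.88
nΣu² − (Σu)² = 4187.28 − 4147.36 = 39.92; nΣv² − (Σv)² = 11923.84 − 11577.76 = 346.08
r = 102.88 / √(39.92 × 346.08) = 102.88 / 117.5394 ≈ 0.875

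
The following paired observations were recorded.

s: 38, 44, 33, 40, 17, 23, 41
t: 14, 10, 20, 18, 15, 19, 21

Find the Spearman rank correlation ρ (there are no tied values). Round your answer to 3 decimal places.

Rank s: 4, 7, 3, 5, 1, 2, 6
Rank t: 2, 1, 6, 4, 3, 5, 7
d = rank(s) − rank(t): 2, 6, -3, 1, -2, -3, -1; Σd² = 64
ρ = 1 − 6Σd² / [n(n²−1)] = 1 − 6×64 / (7×48) = 1 − 384/336 ≈ -0.143

-0.143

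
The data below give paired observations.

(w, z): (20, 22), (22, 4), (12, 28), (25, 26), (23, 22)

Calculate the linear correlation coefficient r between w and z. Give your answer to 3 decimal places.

-0.317

n = 5, Σw = 102, Σz = 102, Σw² = 2182, Σz² = 2444, Σwz = 2020
nΣwz − ΣwΣz = 10100 − 10404 = -304
nΣw² − (Σw)² = 10910 − 10404 = 506; nΣz² − (Σz)² = 12220 − 10404 = 1816
r = -304 / √(506 × 1816) = -304 / 958.5906 ≈ -0.317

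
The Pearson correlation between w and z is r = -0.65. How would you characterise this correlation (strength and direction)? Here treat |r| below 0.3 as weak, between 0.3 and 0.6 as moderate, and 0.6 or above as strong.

strong negative

r = -0.65 < 0 so the relationship is negative.
|r| = 0.65, which falls in the strong range.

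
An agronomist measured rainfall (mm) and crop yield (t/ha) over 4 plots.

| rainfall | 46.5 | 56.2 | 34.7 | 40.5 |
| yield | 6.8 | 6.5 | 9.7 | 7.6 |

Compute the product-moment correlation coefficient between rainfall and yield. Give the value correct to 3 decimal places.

-0.881

n = 4, Σx = 177.9, Σy = 30.6, Σx² = 8165.03, Σy² = 240.34, Σxy = 1325.89
nΣxy − ΣxΣy = 5303.56 − 5443.74 = -140.18
nΣx² − (Σx)² = 32660.12 − 31648.41 = 1011.71; nΣy² − (Σy)² = 961.36 − 936.36 = 25
r = -140.18 / √(1011.71 × 25) = -140.18 / 159.0369 ≈ -0.881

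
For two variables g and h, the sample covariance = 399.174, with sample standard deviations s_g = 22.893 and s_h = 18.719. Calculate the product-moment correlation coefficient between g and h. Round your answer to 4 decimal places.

r = Cov(g,h) / (s_g · s_h) = 399.174 / (22.893 × 18.719)
  = 399.174 / 428.5341 ≈ 0.9315

0.9315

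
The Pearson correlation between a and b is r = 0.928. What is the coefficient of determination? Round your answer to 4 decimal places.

r² = (0.928)² = 0.8612

0.8612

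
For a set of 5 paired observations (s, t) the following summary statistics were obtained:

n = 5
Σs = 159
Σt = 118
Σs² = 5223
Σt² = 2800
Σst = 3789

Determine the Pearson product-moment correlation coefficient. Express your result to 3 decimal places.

0.727

r = (nΣst − ΣsΣt) / √[(nΣs² − (Σs)²)(nΣt² − (Σt)²)]
Numerator: 5×3789 − 159×118 = 183
Denominator: √[(26115 − 25281)(14000 − 13924)] = √[834 × 76] = 251.7618
r = 183 / 251.7618 ≈ 0.727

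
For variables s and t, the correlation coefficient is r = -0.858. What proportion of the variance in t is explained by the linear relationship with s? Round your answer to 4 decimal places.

0.7362

r² = (-0.858)² = 0.7362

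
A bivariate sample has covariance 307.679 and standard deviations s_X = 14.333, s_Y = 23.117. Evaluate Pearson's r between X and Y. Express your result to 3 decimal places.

0.929

r = Cov(X,Y) / (s_X · s_Y) = 307.679 / (14.333 × 23.117)
  = 307.679 / 331.3360 ≈ 0.929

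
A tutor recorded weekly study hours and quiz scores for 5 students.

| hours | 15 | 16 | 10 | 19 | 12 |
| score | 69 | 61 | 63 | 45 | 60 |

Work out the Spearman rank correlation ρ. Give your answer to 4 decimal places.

-0.5000

Rank hours: 3, 4, 1, 5, 2
Rank score: 5, 3, 4, 1, 2
d = rank(hours) − rank(score): -2, 1, -3, 4, 0; Σd² = 30
ρ = 1 − 6Σd² / [n(n²−1)] = 1 − 6×30 / (5×24) = 1 − 180/120 ≈ -0.5000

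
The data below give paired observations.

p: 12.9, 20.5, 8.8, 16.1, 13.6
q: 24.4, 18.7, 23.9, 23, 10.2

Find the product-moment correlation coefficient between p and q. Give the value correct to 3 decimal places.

-0.229

n = 5, Σp = 71.9, Σq = 100.2, Σp² = 1108.27, Σq² = 2149.3, Σpq = 1417.45
nΣpq − ΣpΣq = 7087.25 − 7204.38 = -117.13
nΣp² − (Σp)² = 5541.35 − 5169.61 = 371.74; nΣq² − (Σq)² = 10746.5 − 10040.04 = 706.46
r = -117.13 / √(371.74 × 706.46) = -117.13 / 512.4641 ≈ -0.229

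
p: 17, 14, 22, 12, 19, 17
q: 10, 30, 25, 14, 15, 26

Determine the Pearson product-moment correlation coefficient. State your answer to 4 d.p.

n = 6, Σp = 101, Σq = 120, Σp² = 1763, Σq² = 2722, Σpq = 2035
nΣpq − ΣpΣq = 12210 − 12120 = 90
nΣp² − (Σp)² = 10578 − 10201 = 377; nΣq² − (Σq)² = 16332 − 14400 = 1932
r = 90 / √(377 × 1932) = 90 / 853.4424 ≈ 0.1055

0.1055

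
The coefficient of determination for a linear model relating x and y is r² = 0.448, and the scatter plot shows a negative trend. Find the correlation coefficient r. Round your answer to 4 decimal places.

|r| = √0.448 = 0.6693
The association is negative, so r = −0.6693.

-0.6693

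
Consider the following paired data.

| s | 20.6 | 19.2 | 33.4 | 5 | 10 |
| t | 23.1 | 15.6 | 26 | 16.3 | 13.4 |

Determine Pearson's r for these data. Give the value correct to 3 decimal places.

0.825

n = 5, Σs = 88.2, Σt = 94.4, Σs² = 2033.56, Σt² = 1898.22, Σst = 1859.28
nΣst − ΣsΣt = 9296.4 − 8326.08 = 970.32
nΣs² − (Σs)² = 10167.8 − 7779.24 = 2388.56; nΣt² − (Σt)² = 9491.1 − 8911.36 = 579.74
r = 970.32 / √(2388.56 × 579.74) = 970.32 / 1176.7514 ≈ 0.825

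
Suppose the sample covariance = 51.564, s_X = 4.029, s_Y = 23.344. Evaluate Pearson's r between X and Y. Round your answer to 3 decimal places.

0.548

r = Cov(X,Y) / (s_X · s_Y) = 51.564 / (4.029 × 23.344)
  = 51.564 / 94.0530 ≈ 0.548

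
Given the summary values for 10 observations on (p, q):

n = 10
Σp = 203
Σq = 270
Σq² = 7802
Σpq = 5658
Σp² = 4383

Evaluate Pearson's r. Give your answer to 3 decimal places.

0.483

r = (nΣpq − ΣpΣq) / √[(nΣp² − (Σp)²)(nΣq² − (Σq)²)]
Numerator: 10×5658 − 203×270 = 1770
Denominator: √[(43830 − 41209)(78020 − 72900)] = √[2621 × 5120] = 3663.2663
r = 1770 / 3663.2663 ≈ 0.483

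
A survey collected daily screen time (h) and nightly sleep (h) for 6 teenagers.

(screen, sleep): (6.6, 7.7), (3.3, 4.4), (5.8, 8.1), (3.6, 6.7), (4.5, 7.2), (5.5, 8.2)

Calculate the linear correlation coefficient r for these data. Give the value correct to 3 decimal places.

n = 6, Σx = 29.3, Σy = 42.3, Σx² = 151.55, Σy² = 308.23, Σxy = 213.94
nΣxy − ΣxΣy = 1283.64 − 1239.39 = 44.25
nΣx² − (Σx)² = 909.3 − 858.49 = 50.81; nΣy² − (Σy)² = 1849.38 − 1789.29 = 60.09
r = 44.25 / √(50.81 × 60.09) = 44.25 / 55.2555 ≈ 0.801

0.801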